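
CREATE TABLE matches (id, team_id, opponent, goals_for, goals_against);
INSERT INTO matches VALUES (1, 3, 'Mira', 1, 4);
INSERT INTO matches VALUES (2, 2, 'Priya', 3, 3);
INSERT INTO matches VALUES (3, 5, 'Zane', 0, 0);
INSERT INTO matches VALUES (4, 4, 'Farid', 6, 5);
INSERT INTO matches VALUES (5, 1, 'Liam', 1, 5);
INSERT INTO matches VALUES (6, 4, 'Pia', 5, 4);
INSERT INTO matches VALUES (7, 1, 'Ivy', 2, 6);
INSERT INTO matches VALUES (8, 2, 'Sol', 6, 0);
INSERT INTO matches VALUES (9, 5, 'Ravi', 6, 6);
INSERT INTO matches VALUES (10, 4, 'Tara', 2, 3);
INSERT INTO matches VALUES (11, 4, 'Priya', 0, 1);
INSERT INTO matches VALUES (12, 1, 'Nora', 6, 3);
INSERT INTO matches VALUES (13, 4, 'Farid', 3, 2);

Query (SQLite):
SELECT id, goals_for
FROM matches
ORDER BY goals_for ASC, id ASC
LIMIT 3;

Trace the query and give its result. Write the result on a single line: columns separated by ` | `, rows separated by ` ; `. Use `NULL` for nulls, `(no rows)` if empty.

Sort by goals_for asc, tiebreak id asc: (0, id=3), (0, id=11), (1, id=1), (1, id=5), (2, id=7), (2, id=10) …. Take first 3.

3 | 0 ; 11 | 0 ; 1 | 1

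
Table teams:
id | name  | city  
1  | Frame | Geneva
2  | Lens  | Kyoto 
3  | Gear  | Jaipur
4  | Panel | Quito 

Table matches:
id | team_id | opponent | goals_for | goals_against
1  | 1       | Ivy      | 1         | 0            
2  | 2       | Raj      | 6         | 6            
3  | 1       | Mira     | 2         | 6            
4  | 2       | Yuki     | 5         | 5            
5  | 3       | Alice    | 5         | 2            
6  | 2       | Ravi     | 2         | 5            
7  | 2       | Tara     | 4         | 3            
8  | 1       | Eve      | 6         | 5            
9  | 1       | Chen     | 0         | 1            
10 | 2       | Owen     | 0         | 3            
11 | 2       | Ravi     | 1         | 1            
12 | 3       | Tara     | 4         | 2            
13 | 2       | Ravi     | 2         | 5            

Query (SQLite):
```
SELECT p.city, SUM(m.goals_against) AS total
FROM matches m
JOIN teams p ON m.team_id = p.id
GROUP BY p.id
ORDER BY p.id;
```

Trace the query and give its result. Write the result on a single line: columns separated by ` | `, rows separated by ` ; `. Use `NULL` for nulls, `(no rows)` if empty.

Join each matches row to its teams via team_id.
Group joined rows by teams.id; compute SUM(m.goals_against) per group.
  1: ids {1, 3, 8, 9} → SUM(m.goals_against)=12
  2: ids {2, 4, 6, 7, 10, 11, 13} → SUM(m.goals_against)=28
  3: ids {5, 12} → SUM(m.goals_against)=4

Geneva | 12 ; Kyoto | 28 ; Jaipur | 4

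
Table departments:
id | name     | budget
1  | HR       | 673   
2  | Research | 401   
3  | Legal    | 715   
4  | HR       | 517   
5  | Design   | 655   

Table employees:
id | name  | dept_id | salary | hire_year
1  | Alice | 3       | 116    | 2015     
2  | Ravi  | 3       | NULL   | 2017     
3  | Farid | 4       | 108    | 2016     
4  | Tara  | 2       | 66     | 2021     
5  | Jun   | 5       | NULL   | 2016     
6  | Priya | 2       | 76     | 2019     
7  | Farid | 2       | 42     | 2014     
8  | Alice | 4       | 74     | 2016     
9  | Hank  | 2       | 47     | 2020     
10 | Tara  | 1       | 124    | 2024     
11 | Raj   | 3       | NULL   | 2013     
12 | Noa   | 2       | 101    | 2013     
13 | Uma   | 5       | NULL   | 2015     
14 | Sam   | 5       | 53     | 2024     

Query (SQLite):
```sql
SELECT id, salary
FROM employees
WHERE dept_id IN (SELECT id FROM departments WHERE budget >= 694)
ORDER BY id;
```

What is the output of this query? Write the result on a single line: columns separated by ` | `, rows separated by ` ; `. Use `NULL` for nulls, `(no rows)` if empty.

1 | 116 ; 2 | NULL ; 11 | NULL

Inner query: departments.id where budget >= 694.
Outer: keep employees rows whose dept_id is in that set.
Inner query → {3}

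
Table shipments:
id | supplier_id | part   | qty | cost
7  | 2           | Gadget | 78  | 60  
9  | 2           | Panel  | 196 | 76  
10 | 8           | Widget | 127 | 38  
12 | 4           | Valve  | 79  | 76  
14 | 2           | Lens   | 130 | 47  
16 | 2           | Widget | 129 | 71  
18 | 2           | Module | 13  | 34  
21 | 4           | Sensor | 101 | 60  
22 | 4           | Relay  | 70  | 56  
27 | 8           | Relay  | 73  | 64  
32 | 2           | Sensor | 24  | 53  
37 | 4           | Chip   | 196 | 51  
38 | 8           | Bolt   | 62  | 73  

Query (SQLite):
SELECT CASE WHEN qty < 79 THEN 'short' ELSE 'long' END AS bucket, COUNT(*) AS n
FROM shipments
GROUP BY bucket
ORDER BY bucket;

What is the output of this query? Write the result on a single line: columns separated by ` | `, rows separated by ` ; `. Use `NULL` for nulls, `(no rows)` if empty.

long | 7 ; short | 6

Bucket rows by qty < 79 → 'short' else 'long'; count each bucket.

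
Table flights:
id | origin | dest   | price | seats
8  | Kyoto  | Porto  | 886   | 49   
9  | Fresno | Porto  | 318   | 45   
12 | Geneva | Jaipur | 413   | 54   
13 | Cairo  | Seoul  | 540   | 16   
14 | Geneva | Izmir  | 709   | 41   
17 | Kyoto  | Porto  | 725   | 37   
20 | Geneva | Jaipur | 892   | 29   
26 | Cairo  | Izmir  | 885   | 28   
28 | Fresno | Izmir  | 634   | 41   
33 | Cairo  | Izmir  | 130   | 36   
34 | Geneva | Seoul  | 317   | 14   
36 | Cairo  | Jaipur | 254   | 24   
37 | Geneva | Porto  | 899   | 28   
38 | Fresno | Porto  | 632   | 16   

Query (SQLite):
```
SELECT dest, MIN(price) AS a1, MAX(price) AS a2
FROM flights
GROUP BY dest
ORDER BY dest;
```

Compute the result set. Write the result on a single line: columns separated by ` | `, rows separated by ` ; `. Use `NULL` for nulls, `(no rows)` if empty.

Izmir | 130 | 885 ; Jaipur | 254 | 892 ; Porto | 318 | 899 ; Seoul | 317 | 540

Group flights by dest.
Per group compute: MIN(price), MAX(price).
  Izmir: ids {14, 26, 28, 33} → MIN(price)=130, MAX(price)=885
  Jaipur: ids {12, 20, 36} → MIN(price)=254, MAX(price)=892
  Porto: ids {8, 9, 17, 37, 38} → MIN(price)=318, MAX(price)=899
  Seoul: ids {13, 34} → MIN(price)=317, MAX(price)=540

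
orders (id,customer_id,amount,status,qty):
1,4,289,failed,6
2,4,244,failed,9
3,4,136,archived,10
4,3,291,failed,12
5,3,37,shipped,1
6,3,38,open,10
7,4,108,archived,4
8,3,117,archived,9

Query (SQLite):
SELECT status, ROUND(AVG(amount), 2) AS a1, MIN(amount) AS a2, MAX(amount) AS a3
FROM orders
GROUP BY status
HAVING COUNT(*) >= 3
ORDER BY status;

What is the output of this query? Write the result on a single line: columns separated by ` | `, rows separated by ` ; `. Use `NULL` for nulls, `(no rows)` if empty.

Group orders by status.
Per group compute: ROUND(AVG(amount), 2), MIN(amount), MAX(amount).
HAVING: drop groups with fewer than 3 rows.
  archived: ids {3, 7, 8} → ROUND(AVG(amount), 2)=120.33, MIN(amount)=108, MAX(amount)=136
  failed: ids {1, 2, 4} → ROUND(AVG(amount), 2)=274.67, MIN(amount)=244, MAX(amount)=291
  open: ids {6} → ROUND(AVG(amount), 2)=38, MIN(amount)=38, MAX(amount)=38
  shipped: ids {5} → ROUND(AVG(amount), 2)=37, MIN(amount)=37, MAX(amount)=37

archived | 120.33 | 108 | 136 ; failed | 274.67 | 244 | 291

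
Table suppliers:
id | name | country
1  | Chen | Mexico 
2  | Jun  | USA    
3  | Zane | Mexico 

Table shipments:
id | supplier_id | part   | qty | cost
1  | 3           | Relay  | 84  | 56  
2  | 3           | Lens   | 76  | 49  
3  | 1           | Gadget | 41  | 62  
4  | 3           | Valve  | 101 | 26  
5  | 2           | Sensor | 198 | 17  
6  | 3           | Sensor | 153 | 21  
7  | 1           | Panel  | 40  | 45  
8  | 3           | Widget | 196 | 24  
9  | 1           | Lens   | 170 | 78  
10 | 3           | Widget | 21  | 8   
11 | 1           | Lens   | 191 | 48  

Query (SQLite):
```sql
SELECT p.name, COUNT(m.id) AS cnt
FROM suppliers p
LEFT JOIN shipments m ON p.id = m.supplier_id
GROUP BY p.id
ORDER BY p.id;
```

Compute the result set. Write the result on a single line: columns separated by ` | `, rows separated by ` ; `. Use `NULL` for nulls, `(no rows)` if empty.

Chen | 4 ; Jun | 1 ; Zane | 6

LEFT JOIN keeps every suppliers row; unmatched ones get NULL for shipments columns.
Group by suppliers.id and compute COUNT(m.id). COUNT(col) of an all-NULL group is 0.
  1: ids {3, 7, 9, 11} → COUNT(m.id)=4
  2: ids {5} → COUNT(m.id)=1
  3: ids {1, 2, 4, 6, 8, 10} → COUNT(m.id)=6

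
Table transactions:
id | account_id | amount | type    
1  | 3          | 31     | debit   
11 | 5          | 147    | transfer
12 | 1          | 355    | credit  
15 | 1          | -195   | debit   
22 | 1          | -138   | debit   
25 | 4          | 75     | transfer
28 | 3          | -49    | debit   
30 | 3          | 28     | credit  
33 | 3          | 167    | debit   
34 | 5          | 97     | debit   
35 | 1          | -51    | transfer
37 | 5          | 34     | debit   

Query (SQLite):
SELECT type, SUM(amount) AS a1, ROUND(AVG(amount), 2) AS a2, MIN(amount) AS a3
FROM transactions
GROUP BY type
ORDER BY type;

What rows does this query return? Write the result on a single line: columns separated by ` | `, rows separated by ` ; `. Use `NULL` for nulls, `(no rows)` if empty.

credit | 383 | 191.5 | 28 ; debit | -53 | -7.57 | -195 ; transfer | 171 | 57 | -51

Group transactions by type.
Per group compute: SUM(amount), ROUND(AVG(amount), 2), MIN(amount).
  credit: ids {12, 30} → SUM(amount)=383, ROUND(AVG(amount), 2)=191.5, MIN(amount)=28
  debit: ids {1, 15, 22, 28, 33, 34, 37} → SUM(amount)=-53, ROUND(AVG(amount), 2)=-7.57, MIN(amount)=-195
  transfer: ids {11, 25, 35} → SUM(amount)=171, ROUND(AVG(amount), 2)=57, MIN(amount)=-51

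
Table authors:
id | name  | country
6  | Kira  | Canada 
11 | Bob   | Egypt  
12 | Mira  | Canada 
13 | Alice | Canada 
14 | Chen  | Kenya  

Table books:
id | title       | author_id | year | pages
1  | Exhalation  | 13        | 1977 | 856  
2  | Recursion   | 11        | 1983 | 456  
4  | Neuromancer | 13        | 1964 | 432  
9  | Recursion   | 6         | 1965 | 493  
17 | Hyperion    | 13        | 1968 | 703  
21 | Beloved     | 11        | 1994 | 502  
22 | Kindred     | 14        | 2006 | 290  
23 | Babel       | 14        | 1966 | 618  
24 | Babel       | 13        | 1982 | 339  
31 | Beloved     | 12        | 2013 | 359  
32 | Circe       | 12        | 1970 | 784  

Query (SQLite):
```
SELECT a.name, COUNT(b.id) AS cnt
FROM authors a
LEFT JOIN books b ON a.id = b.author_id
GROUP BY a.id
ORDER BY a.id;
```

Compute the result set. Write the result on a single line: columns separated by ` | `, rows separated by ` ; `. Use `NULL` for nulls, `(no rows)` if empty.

LEFT JOIN keeps every authors row; unmatched ones get NULL for books columns.
Group by authors.id and compute COUNT(b.id). COUNT(col) of an all-NULL group is 0.
  6: ids {9} → COUNT(b.id)=1
  11: ids {2, 21} → COUNT(b.id)=2
  12: ids {31, 32} → COUNT(b.id)=2
  13: ids {1, 4, 17, 24} → COUNT(b.id)=4
  14: ids {22, 23} → COUNT(b.id)=2

Kira | 1 ; Bob | 2 ; Mira | 2 ; Alice | 4 ; Chen | 2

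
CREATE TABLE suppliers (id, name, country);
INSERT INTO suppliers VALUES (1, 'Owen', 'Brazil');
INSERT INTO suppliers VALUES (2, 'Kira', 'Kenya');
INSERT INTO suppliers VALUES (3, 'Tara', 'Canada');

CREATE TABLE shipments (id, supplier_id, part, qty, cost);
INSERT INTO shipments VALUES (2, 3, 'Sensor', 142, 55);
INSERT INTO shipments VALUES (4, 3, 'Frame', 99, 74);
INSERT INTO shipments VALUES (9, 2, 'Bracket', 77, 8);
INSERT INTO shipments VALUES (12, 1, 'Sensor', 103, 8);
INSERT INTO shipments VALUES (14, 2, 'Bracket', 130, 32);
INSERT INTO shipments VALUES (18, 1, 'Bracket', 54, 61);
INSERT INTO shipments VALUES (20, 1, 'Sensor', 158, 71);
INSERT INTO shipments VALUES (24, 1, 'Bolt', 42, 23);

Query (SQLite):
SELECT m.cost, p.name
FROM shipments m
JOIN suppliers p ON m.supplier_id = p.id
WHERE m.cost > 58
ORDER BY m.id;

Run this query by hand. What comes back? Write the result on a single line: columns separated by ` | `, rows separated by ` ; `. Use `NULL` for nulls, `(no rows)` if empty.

74 | Tara ; 61 | Owen ; 71 | Owen

Each shipments row matches the suppliers row where supplier_id = suppliers.id.
Then keep rows with m.cost > 58.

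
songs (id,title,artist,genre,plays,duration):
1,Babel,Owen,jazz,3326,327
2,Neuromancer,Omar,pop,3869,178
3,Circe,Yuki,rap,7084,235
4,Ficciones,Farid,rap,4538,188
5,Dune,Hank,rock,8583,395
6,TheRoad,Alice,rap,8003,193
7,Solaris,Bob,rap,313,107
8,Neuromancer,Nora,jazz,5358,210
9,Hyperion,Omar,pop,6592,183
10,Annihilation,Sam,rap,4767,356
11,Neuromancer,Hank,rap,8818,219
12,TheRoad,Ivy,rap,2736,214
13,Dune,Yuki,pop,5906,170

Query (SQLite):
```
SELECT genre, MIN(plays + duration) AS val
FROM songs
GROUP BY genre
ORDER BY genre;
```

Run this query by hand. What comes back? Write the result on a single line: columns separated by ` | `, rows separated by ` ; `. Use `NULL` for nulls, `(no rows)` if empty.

jazz | 3653 ; pop | 4047 ; rap | 420 ; rock | 8978

For each row compute plays + duration.
Group by genre; take MIN of the expression per group.
  jazz: ids {1, 8} → MIN(plays + duration)=3653
  pop: ids {2, 9, 13} → MIN(plays + duration)=4047
  rap: ids {3, 4, 6, 7, 10, 11, 12} → MIN(plays + duration)=420
  rock: ids {5} → MIN(plays + duration)=8978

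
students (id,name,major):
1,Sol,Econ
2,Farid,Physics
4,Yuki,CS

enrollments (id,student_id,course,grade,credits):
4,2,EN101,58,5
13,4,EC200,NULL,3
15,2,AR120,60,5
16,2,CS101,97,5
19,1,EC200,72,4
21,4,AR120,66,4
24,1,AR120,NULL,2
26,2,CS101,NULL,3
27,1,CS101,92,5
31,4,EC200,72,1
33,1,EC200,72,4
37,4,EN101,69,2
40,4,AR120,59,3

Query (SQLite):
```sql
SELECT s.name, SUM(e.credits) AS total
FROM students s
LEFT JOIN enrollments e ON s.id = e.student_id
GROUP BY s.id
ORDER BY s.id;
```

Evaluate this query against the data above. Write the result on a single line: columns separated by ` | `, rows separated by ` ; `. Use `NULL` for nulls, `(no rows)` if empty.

Sol | 15 ; Farid | 18 ; Yuki | 13

LEFT JOIN keeps every students row; unmatched ones get NULL for enrollments columns.
Group by students.id and compute SUM(e.credits). SUM over an all-NULL group is NULL.
  1: ids {19, 24, 27, 33} → SUM(e.credits)=15
  2: ids {4, 15, 16, 26} → SUM(e.credits)=18
  4: ids {13, 21, 31, 37, 40} → SUM(e.credits)=13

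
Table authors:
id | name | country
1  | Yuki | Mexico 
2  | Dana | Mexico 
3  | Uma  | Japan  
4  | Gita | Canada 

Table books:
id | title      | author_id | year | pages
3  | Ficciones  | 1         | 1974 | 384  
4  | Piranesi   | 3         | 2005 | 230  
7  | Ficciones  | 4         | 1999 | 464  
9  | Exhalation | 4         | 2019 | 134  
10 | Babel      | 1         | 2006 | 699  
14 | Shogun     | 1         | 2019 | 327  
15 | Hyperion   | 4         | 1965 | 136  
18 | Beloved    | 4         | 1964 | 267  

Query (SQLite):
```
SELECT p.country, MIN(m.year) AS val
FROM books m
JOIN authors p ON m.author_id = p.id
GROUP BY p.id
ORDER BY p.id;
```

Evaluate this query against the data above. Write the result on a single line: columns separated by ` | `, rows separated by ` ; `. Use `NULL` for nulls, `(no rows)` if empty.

Join each books row to its authors via author_id.
Group joined rows by authors.id; compute MIN(m.year) per group.
  1: ids {3, 10, 14} → MIN(m.year)=1974
  3: ids {4} → MIN(m.year)=2005
  4: ids {7, 9, 15, 18} → MIN(m.year)=1964

Mexico | 1974 ; Japan | 2005 ; Canada | 1964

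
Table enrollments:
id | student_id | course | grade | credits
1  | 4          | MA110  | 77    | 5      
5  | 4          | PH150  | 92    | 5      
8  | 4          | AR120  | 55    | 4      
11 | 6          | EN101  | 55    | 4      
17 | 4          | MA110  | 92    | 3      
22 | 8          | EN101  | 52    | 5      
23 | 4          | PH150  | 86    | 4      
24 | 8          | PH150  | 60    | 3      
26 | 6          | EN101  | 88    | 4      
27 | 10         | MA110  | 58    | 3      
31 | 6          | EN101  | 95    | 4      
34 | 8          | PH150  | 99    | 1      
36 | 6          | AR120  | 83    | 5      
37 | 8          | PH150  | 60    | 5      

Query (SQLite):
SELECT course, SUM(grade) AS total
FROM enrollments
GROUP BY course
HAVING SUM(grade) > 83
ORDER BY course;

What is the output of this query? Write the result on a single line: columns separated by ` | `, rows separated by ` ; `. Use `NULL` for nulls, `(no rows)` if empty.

Partition enrollments by course; compute SUM(grade) within each group.
HAVING: keep groups where SUM(grade) > 83.
  AR120: ids {8, 36} → SUM(grade)=138
  EN101: ids {11, 22, 26, 31} → SUM(grade)=290
  MA110: ids {1, 17, 27} → SUM(grade)=227
  PH150: ids {5, 23, 24, 34, 37} → SUM(grade)=397

AR120 | 138 ; EN101 | 290 ; MA110 | 227 ; PH150 | 397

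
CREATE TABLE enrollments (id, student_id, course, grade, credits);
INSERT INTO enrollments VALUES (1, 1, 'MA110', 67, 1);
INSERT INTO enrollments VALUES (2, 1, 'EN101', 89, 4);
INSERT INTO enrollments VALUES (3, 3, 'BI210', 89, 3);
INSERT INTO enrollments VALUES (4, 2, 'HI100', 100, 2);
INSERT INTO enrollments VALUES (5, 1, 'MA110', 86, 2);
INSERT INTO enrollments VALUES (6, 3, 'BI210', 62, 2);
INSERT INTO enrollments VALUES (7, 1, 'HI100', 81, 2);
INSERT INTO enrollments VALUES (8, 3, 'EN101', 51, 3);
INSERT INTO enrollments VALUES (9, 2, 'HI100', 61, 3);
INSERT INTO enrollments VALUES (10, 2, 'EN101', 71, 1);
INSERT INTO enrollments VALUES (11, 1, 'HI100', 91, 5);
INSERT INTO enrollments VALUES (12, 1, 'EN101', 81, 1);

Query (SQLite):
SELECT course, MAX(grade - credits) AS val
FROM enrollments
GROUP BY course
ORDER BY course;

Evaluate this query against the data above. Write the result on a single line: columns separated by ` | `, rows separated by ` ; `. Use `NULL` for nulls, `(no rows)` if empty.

BI210 | 86 ; EN101 | 85 ; HI100 | 98 ; MA110 | 84

For each row compute grade - credits.
Group by course; take MAX of the expression per group.
  BI210: ids {3, 6} → MAX(grade - credits)=86
  EN101: ids {2, 8, 10, 12} → MAX(grade - credits)=85
  HI100: ids {4, 7, 9, 11} → MAX(grade - credits)=98
  MA110: ids {1, 5} → MAX(grade - credits)=84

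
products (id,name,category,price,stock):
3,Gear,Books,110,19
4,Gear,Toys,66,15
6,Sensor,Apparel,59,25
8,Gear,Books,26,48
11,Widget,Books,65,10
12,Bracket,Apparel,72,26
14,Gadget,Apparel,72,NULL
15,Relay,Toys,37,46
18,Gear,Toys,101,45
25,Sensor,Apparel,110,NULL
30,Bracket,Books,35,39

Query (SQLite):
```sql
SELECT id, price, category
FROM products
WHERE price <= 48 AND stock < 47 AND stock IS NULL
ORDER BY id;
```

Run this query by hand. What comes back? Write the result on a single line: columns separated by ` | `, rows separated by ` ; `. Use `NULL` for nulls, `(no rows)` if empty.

price <= 48: ids {8, 15, 30}
stock < 47: ids {3, 4, 6, 11, 12, 15, 18, 30}
stock IS NULL: ids {14, 25}
Combine with AND.

(no rows)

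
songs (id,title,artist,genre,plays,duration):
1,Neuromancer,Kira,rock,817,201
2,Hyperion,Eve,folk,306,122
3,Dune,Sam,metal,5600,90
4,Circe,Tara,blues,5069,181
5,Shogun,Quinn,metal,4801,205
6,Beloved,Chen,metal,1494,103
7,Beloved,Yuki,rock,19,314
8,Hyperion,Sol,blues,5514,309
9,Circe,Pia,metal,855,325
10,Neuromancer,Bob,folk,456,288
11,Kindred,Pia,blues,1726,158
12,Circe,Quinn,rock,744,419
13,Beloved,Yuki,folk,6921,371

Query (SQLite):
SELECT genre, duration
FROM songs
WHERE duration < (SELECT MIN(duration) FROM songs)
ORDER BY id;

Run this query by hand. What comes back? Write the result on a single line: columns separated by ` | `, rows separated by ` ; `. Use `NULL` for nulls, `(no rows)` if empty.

(no rows)

Scalar subquery: MIN(duration) over all songs rows = 90.
Keep rows where duration < that value.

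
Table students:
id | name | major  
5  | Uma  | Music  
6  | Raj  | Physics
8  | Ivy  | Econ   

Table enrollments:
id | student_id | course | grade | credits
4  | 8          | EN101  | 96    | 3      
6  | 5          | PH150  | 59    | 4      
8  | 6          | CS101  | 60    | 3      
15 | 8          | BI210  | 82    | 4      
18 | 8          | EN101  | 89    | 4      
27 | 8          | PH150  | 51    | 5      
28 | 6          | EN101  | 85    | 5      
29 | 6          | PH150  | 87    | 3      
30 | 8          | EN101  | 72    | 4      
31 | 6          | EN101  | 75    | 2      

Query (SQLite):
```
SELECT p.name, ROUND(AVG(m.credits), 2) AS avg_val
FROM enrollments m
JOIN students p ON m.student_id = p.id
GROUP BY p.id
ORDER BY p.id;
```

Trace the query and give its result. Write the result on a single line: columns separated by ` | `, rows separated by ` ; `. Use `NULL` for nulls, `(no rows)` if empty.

Uma | 4 ; Raj | 3.25 ; Ivy | 4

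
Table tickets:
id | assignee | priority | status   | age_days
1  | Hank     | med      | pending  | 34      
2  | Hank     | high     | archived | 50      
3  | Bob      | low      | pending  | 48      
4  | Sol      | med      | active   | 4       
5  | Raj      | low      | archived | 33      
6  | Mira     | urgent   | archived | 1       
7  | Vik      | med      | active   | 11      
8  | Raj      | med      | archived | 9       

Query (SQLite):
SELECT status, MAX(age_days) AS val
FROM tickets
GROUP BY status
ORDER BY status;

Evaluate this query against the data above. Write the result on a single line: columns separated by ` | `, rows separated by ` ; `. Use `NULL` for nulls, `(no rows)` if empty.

active | 11 ; archived | 50 ; pending | 48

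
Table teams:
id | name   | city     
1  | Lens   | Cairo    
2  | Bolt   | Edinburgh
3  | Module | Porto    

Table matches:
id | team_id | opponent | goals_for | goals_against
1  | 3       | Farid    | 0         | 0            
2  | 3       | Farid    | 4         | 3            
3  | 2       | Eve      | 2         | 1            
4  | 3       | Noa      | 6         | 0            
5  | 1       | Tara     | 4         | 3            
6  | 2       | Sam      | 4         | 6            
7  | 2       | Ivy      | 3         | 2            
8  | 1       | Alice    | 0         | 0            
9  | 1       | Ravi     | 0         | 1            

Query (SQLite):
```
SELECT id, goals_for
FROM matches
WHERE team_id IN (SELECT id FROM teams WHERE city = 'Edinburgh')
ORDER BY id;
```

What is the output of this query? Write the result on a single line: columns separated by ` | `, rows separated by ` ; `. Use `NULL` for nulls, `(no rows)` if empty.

Inner query: teams.id where city = 'Edinburgh'.
Outer: keep matches rows whose team_id is in that set.
Inner query → {2}

3 | 2 ; 6 | 4 ; 7 | 3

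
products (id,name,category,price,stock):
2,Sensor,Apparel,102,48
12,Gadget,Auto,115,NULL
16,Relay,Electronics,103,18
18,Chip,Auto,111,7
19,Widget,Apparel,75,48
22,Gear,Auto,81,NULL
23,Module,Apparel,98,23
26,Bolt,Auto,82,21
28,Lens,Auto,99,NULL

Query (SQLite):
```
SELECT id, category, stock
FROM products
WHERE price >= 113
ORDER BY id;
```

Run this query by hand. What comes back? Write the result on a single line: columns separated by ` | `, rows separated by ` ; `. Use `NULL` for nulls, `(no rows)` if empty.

price >= 113: ids {12}

12 | Auto | NULL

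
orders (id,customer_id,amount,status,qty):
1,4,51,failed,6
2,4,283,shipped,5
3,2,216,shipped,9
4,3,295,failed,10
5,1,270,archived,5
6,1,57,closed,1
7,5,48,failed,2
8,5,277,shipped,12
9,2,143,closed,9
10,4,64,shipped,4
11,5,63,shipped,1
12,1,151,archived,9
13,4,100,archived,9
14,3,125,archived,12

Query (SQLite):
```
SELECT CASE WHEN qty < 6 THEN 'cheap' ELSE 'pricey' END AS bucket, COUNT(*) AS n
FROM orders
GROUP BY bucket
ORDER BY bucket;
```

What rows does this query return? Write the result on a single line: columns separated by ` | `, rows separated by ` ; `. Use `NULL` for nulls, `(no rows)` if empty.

cheap | 6 ; pricey | 8

Bucket rows by qty < 6 → 'cheap' else 'pricey'; count each bucket.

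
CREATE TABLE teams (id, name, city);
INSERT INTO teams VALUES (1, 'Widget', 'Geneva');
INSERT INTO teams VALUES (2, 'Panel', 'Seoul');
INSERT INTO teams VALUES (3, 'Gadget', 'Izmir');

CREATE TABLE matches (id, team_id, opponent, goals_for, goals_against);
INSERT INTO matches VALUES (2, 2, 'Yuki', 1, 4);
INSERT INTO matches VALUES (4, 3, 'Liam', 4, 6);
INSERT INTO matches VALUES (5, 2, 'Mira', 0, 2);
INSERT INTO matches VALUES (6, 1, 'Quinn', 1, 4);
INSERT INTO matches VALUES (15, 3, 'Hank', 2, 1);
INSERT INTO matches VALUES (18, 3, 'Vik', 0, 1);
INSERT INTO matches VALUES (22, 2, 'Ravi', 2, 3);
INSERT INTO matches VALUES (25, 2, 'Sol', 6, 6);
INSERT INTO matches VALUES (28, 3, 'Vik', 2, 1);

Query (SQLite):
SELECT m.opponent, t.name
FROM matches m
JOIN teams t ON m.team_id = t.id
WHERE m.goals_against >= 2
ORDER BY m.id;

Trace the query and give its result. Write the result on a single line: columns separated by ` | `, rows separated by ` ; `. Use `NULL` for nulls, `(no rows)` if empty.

Each matches row matches the teams row where team_id = teams.id.
Then keep rows with m.goals_against >= 2.

Yuki | Panel ; Liam | Gadget ; Mira | Panel ; Quinn | Widget ; Ravi | Panel ; Sol | Panel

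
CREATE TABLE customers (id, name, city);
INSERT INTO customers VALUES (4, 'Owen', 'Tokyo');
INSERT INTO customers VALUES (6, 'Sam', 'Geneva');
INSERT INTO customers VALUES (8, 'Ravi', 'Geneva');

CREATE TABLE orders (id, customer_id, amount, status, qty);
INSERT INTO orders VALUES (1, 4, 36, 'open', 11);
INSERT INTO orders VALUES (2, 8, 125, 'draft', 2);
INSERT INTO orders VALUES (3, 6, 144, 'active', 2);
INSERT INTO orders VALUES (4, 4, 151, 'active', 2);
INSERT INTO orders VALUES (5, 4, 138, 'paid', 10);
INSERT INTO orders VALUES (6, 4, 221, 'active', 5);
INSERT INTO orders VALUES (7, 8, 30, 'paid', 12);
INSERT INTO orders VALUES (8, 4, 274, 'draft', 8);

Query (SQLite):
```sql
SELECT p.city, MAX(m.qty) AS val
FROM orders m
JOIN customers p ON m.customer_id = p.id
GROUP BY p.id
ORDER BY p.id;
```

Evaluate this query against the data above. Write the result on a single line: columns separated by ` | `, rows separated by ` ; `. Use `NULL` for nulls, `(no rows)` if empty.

Join each orders row to its customers via customer_id.
Group joined rows by customers.id; compute MAX(m.qty) per group.
  4: ids {1, 4, 5, 6, 8} → MAX(m.qty)=11
  6: ids {3} → MAX(m.qty)=2
  8: ids {2, 7} → MAX(m.qty)=12

Tokyo | 11 ; Geneva | 2 ; Geneva | 12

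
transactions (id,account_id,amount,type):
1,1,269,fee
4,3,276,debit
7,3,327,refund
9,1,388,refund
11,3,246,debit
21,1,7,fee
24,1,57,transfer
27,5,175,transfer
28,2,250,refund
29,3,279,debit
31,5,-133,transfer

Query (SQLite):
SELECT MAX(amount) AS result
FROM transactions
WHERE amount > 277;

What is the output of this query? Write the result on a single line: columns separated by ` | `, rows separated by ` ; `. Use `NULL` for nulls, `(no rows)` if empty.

388

Rows where amount > 277 → amount values: [327, 388, 279].
MAX of non-NULL values = 388.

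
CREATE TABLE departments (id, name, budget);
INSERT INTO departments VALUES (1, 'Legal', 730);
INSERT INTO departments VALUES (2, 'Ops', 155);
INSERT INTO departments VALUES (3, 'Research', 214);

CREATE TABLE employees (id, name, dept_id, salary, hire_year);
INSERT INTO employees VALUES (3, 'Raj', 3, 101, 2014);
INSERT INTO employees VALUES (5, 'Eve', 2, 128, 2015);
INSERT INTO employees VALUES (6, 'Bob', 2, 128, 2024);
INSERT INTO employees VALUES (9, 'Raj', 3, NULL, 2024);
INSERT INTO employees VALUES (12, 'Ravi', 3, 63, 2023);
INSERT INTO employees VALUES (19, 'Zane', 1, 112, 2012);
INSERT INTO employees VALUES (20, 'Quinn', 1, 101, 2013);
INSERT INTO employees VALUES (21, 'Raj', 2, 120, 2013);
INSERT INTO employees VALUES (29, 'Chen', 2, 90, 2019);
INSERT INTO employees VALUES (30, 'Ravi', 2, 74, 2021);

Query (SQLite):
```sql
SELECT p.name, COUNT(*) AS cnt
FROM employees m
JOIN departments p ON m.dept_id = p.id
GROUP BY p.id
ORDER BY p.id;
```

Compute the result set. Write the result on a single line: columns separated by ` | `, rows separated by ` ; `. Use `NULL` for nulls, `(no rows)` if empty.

Legal | 2 ; Ops | 5 ; Research | 3

Join each employees row to its departments via dept_id.
Group joined rows by departments.id; compute COUNT(*) per group.
  1: ids {19, 20} → COUNT(*)=2
  2: ids {5, 6, 21, 29, 30} → COUNT(*)=5
  3: ids {3, 9, 12} → COUNT(*)=3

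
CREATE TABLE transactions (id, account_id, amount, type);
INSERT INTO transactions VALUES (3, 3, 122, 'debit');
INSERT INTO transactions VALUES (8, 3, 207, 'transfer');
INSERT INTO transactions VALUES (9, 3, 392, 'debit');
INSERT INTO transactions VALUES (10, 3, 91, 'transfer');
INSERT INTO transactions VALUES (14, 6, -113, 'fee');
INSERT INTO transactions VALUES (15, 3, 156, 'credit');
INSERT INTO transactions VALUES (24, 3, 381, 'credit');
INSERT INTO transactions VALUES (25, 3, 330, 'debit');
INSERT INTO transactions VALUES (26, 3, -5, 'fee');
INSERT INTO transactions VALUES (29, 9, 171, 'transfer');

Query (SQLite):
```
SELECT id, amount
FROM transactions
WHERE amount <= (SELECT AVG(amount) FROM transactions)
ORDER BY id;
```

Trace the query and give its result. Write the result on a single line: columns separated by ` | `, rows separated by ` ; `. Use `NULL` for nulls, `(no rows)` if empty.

3 | 122 ; 10 | 91 ; 14 | -113 ; 15 | 156 ; 26 | -5 ; 29 | 171

Scalar subquery: AVG(amount) over all transactions rows = 173.2.
Keep rows where amount <= that value.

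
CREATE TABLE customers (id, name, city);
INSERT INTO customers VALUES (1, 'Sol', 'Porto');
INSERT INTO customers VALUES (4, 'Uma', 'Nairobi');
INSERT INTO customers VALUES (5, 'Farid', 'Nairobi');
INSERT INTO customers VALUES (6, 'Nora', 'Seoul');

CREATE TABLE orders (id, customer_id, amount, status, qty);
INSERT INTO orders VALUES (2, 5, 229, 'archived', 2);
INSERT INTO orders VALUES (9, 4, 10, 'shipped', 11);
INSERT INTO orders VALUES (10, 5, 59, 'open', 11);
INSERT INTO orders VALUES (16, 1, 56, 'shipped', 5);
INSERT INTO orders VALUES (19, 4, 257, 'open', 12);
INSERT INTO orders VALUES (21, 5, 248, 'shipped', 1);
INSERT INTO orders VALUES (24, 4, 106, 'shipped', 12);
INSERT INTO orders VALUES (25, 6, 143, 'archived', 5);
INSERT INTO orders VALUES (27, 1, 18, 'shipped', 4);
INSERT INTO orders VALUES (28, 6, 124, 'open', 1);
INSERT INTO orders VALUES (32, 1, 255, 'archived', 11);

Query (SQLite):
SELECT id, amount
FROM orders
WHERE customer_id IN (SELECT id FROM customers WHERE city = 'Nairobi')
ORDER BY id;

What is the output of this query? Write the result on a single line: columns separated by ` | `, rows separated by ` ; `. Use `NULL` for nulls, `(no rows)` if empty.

Inner query: customers.id where city = 'Nairobi'.
Outer: keep orders rows whose customer_id is in that set.
Inner query → {4, 5}

2 | 229 ; 9 | 10 ; 10 | 59 ; 19 | 257 ; 21 | 248 ; 24 | 106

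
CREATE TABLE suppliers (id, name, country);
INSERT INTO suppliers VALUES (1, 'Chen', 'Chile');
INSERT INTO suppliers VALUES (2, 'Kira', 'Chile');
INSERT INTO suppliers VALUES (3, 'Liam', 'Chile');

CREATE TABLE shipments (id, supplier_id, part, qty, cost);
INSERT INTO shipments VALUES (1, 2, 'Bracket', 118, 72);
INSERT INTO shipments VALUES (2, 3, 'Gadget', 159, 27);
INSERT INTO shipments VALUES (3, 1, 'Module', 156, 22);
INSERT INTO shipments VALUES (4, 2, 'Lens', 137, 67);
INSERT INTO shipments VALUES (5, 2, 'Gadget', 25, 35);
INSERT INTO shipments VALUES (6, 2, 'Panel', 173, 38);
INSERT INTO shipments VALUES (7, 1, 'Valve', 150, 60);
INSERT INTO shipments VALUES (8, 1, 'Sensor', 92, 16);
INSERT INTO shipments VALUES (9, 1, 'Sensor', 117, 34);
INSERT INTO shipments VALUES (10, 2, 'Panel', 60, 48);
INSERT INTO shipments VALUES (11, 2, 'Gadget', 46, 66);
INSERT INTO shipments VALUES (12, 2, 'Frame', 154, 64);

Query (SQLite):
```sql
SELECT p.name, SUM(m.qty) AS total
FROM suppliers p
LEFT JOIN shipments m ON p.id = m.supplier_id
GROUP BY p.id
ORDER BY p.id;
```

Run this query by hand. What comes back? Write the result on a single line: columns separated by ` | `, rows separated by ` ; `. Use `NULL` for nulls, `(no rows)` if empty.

LEFT JOIN keeps every suppliers row; unmatched ones get NULL for shipments columns.
Group by suppliers.id and compute SUM(m.qty). SUM over an all-NULL group is NULL.
  1: ids {3, 7, 8, 9} → SUM(m.qty)=515
  2: ids {1, 4, 5, 6, 10, 11, 12} → SUM(m.qty)=713
  3: ids {2} → SUM(m.qty)=159

Chen | 515 ; Kira | 713 ; Liam | 159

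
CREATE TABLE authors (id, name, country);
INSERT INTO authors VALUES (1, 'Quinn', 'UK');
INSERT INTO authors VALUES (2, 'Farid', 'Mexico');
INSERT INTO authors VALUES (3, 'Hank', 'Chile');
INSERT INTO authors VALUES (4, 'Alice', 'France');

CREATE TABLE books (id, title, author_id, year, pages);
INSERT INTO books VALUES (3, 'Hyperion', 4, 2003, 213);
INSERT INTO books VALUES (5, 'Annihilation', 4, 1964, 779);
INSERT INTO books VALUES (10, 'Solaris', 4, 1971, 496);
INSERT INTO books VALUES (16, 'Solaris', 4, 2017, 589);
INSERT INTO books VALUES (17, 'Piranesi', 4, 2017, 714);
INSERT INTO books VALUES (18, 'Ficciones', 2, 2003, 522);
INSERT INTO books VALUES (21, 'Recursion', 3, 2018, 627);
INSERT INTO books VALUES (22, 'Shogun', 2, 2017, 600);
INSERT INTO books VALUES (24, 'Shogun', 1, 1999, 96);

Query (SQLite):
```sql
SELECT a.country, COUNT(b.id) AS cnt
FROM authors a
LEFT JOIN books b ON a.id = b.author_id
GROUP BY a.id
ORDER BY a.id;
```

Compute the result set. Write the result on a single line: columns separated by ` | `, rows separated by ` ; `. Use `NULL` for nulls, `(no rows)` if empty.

UK | 1 ; Mexico | 2 ; Chile | 1 ; France | 5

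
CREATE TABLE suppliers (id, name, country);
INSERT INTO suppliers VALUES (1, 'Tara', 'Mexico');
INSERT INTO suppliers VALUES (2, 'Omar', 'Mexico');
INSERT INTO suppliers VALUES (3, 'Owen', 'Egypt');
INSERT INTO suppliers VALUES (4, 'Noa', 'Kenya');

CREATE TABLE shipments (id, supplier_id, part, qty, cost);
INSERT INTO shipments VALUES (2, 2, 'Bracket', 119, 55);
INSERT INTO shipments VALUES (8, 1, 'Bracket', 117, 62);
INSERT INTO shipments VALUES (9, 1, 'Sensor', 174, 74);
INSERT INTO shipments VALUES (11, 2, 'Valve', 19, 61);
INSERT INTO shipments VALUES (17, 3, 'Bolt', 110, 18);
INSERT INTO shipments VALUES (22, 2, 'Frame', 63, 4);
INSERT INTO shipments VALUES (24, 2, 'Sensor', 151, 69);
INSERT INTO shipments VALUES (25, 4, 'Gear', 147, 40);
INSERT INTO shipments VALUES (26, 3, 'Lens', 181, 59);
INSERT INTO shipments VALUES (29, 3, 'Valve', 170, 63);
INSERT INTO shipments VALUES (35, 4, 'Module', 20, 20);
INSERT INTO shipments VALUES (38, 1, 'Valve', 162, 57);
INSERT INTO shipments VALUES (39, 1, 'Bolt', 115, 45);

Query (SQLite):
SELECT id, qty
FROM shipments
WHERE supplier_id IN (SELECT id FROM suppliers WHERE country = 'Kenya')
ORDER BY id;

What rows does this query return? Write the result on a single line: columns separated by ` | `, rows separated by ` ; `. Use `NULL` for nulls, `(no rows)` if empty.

Inner query: suppliers.id where country = 'Kenya'.
Outer: keep shipments rows whose supplier_id is in that set.
Inner query → {4}

25 | 147 ; 35 | 20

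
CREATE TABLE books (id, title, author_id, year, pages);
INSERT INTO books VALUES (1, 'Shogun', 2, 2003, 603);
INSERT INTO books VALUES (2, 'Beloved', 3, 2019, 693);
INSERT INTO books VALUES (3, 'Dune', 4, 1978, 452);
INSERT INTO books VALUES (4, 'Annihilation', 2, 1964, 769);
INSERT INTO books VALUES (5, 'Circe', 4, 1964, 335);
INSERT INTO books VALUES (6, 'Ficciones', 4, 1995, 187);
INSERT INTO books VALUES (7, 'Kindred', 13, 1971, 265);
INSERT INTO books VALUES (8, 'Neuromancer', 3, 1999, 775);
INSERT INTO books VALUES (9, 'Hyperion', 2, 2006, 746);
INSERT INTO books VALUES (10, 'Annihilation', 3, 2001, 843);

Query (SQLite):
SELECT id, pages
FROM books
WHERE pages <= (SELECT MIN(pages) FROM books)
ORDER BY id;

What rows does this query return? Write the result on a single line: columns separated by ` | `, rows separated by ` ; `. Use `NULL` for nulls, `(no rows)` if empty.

6 | 187

Scalar subquery: MIN(pages) over all books rows = 187.
Keep rows where pages <= that value.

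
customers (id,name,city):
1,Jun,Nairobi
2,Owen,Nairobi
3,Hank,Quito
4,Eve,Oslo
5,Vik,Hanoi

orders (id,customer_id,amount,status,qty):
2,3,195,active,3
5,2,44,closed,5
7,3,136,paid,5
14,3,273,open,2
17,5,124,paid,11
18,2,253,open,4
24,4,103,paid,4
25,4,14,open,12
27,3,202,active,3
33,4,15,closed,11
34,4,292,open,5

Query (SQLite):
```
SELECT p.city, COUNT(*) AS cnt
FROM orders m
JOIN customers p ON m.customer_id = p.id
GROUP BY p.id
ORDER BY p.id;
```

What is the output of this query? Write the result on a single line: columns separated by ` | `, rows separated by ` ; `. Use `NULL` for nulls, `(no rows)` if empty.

Nairobi | 2 ; Quito | 4 ; Oslo | 4 ; Hanoi | 1

Join each orders row to its customers via customer_id.
Group joined rows by customers.id; compute COUNT(*) per group.
  2: ids {5, 18} → COUNT(*)=2
  3: ids {2, 7, 14, 27} → COUNT(*)=4
  4: ids {24, 25, 33, 34} → COUNT(*)=4
  5: ids {17} → COUNT(*)=1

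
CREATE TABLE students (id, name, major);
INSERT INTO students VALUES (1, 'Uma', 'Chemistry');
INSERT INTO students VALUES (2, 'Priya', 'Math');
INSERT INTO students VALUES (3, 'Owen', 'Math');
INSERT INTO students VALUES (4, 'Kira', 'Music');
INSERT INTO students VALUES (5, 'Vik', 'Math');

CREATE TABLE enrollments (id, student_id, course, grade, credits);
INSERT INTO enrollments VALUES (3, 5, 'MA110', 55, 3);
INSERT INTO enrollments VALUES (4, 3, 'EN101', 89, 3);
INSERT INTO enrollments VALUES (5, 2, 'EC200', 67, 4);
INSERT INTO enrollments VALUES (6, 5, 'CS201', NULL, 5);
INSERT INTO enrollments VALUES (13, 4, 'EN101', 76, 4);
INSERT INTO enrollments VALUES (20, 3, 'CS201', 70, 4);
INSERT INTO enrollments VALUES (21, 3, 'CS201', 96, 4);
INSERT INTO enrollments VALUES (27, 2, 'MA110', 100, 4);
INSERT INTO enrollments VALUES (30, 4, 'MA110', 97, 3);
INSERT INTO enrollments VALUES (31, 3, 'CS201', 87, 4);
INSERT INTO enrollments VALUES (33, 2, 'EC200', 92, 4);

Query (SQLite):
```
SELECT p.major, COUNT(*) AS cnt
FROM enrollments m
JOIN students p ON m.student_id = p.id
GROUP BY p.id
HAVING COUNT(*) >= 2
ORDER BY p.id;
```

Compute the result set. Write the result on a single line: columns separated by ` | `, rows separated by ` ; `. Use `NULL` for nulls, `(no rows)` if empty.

Join each enrollments row to its students via student_id.
Group joined rows by students.id; compute COUNT(*) per group.
HAVING: keep groups with count ≥ 2.
  2: ids {5, 27, 33} → COUNT(*)=3
  3: ids {4, 20, 21, 31} → COUNT(*)=4
  4: ids {13, 30} → COUNT(*)=2
  5: ids {3, 6} → COUNT(*)=2

Math | 3 ; Math | 4 ; Music | 2 ; Math | 2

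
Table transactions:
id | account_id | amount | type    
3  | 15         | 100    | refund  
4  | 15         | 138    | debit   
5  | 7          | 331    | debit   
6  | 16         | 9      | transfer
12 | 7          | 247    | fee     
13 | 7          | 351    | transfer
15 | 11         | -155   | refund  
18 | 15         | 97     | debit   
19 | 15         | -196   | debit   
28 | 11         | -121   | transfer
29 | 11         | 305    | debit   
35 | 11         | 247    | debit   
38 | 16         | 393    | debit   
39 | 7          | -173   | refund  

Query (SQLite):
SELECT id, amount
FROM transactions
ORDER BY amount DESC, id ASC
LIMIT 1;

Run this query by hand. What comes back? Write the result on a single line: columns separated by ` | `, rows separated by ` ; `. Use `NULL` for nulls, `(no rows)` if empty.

38 | 393

Sort by amount desc, tiebreak id asc: (393, id=38), (351, id=13), (331, id=5), (305, id=29) …. Take first 1.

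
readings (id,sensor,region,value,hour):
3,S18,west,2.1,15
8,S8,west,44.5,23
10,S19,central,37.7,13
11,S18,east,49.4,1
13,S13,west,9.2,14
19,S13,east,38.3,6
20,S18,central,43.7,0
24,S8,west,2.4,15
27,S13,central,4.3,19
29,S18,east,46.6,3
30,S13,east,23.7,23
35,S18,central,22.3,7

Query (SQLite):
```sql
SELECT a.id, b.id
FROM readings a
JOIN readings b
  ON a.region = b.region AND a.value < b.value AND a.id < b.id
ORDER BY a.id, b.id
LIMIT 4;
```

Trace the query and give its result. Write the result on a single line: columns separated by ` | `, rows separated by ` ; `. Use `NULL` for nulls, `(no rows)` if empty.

3 | 8 ; 3 | 13 ; 3 | 24 ; 10 | 20

Pairs (a,b) with same region, a.value < b.value, a.id < b.id.
region groups: central:{10,20,27,35} east:{11,19,29,30} west:{3,8,13,24}
Ordered by (a.id, b.id); first 4.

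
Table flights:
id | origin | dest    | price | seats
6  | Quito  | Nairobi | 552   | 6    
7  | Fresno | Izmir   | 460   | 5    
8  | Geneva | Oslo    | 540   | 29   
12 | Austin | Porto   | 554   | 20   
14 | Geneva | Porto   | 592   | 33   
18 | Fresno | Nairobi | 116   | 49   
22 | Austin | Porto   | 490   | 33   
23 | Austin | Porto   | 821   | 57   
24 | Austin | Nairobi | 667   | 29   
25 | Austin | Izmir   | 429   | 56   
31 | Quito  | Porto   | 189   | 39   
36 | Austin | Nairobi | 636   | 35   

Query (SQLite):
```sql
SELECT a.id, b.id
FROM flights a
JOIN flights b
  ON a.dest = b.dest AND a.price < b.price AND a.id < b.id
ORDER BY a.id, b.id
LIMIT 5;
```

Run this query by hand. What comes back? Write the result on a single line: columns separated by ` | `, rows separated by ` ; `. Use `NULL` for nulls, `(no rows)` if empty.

Pairs (a,b) with same dest, a.price < b.price, a.id < b.id.
dest groups: Izmir:{7,25} Nairobi:{6,18,24,36} Oslo:{8} Porto:{12,14,22,23,31}
Ordered by (a.id, b.id); first 5.

6 | 24 ; 6 | 36 ; 12 | 14 ; 12 | 23 ; 14 | 23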